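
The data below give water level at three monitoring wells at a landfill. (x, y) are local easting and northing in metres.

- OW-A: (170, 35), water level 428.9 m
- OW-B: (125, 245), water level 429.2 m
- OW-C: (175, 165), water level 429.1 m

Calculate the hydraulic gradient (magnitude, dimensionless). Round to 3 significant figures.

0.00158

Taking OW-A as reference: OW-B−OW-A = (-45, 210, +0.3); OW-C−OW-A = (5, 130, +0.2).
Solve a·Δx + b·Δy = Δh: det = (-45)·130 − 5·210 = -6900.
∂h/∂x = [(+0.3)·130 − (+0.2)·210] / -6900 = +0.0004348
∂h/∂y = [(-45)·(+0.2) − 5·(+0.3)] / -6900 = +0.001522
|∇h| = √(0.0004348² + 0.001522²) = 0.001583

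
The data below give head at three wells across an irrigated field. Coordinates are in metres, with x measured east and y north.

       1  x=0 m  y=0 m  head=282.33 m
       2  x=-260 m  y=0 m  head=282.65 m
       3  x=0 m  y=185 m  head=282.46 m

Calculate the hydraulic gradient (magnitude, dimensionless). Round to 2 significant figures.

0.0014

∂h/∂x = (282.65 − 282.33) / (-260 − 0) = -0.001231
∂h/∂y = (282.46 − 282.33) / (185 − 0) = +0.0007027
|∇h| = √(-0.001231² + 0.0007027²) = 0.001417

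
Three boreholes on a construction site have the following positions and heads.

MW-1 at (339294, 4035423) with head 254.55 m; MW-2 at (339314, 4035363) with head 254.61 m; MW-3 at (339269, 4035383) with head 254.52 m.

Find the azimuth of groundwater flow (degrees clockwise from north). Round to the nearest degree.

282°

Three-point gradient (reference MW-1): Δ to MW-2 = (20, -60, +0.06), Δ to MW-3 = (-25, -40, -0.03).
∂h/∂x = +0.001826, ∂h/∂y = -0.0003913 (det = -2300).
Flow direction (−∇h) has components (-0.001826 E, +0.0003913 N).
Azimuth = atan2(E, N) = atan2(-0.001826, +0.0003913) = 282.1° ≈ 282°.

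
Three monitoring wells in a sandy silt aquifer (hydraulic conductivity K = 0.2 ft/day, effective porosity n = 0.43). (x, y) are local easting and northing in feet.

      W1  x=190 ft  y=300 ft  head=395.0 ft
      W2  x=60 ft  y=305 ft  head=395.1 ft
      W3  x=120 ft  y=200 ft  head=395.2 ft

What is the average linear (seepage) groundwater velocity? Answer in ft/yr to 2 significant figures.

0.28 ft/yr

With h = a·x + b·y + c and W1 as origin, the differences give:
  (-130)·a + 5·b = +0.1
  (-70)·a + (-100)·b = +0.2
Eliminate b (×(-100) and ×5, subtract): 13350·a = -11.00 → a = ∂h/∂x = -0.0008240
Back-substitute: b = ∂h/∂y = -0.001423.
|∇h| = √(-0.0008240² + -0.001423²) = 0.001644
Seepage velocity v = K·i/n = 0.2 × 0.001644 / 0.43 = 0.0007647 ft/day = 0.2793 ft/yr.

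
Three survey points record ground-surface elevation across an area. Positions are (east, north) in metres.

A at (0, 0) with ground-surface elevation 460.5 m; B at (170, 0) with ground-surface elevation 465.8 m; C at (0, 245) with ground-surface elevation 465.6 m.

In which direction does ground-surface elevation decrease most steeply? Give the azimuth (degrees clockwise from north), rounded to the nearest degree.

236°

∂z/∂x = (465.8 − 460.5) / (170 − 0) = +0.03118
∂z/∂y = (465.6 − 460.5) / (245 − 0) = +0.02082
Steepest decrease is along −∇f: components (-0.03118 E, -0.02082 N).
Azimuth = atan2(-0.03118, -0.02082) = 236.3° ≈ 236°.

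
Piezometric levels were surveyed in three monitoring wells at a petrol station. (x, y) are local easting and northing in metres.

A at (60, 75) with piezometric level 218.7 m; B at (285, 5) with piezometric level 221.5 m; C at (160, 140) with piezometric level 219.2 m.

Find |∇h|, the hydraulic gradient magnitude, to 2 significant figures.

0.013

Three-point gradient (reference A): Δ to B = (225, -70, +2.8), Δ to C = (100, 65, +0.5).
∂h/∂x = +0.01003, ∂h/∂y = -0.007746 (det = 21625).
|∇h| = √(0.01003² + -0.007746²) = 0.01267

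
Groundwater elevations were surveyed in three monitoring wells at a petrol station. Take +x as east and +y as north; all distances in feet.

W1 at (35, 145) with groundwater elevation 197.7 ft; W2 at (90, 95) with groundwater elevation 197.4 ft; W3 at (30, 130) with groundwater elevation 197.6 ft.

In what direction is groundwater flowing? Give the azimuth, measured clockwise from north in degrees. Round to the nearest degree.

184°

Differences from W1: to W2 (Δx, Δy, Δh) = (55, -50, -0.3); to W3 = (-5, -15, -0.1).
Solve a·Δx + b·Δy = Δh: det = 55·(-15) − (-5)·(-50) = -1075.
∂h/∂x = [(-0.3)·(-15) − (-0.1)·(-50)] / -1075 = +0.0004651
∂h/∂y = [55·(-0.1) − (-5)·(-0.3)] / -1075 = +0.006512
Flow direction (−∇h) has components (-0.0004651 E, -0.006512 N).
Azimuth = atan2(E, N) = atan2(-0.0004651, -0.006512) = 184.1° ≈ 184°.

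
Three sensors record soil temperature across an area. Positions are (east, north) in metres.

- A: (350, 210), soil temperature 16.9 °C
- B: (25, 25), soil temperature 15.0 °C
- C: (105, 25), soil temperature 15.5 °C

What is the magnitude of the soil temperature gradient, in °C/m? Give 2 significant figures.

0.0063 °C/m

Differences from A: to B (Δx, Δy, Δh) = (-325, -185, -1.9); to C = (-245, -185, -1.4).
Determinant of the coordinate differences = (-325)·(-185) − (-245)·(-185) = 14800.
∂T/∂x = [(-1.9)·(-185) − (-1.4)·(-185)] / 14800 = +0.006250
∂T/∂y = [(-325)·(-1.4) − (-245)·(-1.9)] / 14800 = -0.0007095
|∇f| = √(0.006250² + -0.0007095²) = 0.00629 °C/m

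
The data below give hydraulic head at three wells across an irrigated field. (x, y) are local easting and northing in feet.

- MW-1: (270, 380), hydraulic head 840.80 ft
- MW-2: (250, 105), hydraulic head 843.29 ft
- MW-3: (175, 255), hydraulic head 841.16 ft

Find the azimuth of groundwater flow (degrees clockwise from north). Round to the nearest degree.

317°

Taking MW-1 as reference: MW-2−MW-1 = (-20, -275, +2.49); MW-3−MW-1 = (-95, -125, +0.36).
Determinant of the coordinate differences = (-20)·(-125) − (-95)·(-275) = -23625.
∂h/∂x = [(+2.49)·(-125) − (+0.36)·(-275)] / -23625 = +0.008984
∂h/∂y = [(-20)·(+0.36) − (-95)·(+2.49)] / -23625 = -0.009708
Flow direction (−∇h) has components (-0.008984 E, +0.009708 N).
Azimuth = atan2(E, N) = atan2(-0.008984, +0.009708) = 317.2° ≈ 317°.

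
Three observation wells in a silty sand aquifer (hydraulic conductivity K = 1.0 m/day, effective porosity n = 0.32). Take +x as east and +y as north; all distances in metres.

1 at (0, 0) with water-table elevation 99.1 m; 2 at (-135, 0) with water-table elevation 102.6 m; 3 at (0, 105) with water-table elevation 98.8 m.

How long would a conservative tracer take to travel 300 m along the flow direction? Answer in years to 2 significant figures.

∂h/∂x = (102.6 − 99.1) / (-135 − 0) = -0.02593
∂h/∂y = (98.8 − 99.1) / (105 − 0) = -0.002857
|∇h| = √(-0.02593² + -0.002857²) = 0.02609
Seepage velocity v = K·i/n = 1.0 × 0.02609 / 0.32 = 0.08153 m/day.
t = 300 / 0.08153 = 3680 days = 10.1 years.

10 years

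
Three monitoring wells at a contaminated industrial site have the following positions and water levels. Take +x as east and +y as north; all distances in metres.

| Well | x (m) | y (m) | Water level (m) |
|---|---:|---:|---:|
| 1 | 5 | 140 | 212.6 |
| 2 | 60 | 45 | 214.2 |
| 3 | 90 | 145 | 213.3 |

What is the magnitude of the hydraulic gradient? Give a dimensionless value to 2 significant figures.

Three-point gradient (reference 1): Δ to 2 = (55, -95, +1.6), Δ to 3 = (85, 5, +0.7).
∂h/∂x = +0.008922, ∂h/∂y = -0.01168 (det = 8350).
|∇h| = √(0.008922² + -0.01168²) = 0.0147

0.015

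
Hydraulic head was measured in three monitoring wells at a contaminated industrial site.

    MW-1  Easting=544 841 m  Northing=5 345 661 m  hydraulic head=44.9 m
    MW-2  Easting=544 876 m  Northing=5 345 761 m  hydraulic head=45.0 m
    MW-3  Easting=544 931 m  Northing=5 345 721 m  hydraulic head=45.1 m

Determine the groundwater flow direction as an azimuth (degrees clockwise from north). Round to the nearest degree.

With h = a·x + b·y + c and MW-1 as origin, the differences give:
  35·a + 100·b = +0.1
  90·a + 60·b = +0.2
Eliminate b (×60 and ×100, subtract): -6900·a = -14.00 → a = ∂h/∂x = +0.002029
Back-substitute: b = ∂h/∂y = +0.0002899.
Flow direction (−∇h) has components (-0.002029 E, -0.0002899 N).
Azimuth = atan2(E, N) = atan2(-0.002029, -0.0002899) = 261.9° ≈ 262°.

262°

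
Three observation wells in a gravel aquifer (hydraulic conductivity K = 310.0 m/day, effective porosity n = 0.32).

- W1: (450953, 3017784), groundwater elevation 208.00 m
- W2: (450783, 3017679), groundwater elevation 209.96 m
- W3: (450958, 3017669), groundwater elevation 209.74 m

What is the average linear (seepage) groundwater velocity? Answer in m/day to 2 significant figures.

Three-point gradient (reference W1): Δ to W2 = (-170, -105, +1.96), Δ to W3 = (5, -115, +1.74).
∂h/∂x = -0.002127, ∂h/∂y = -0.01522 (det = 20075).
|∇h| = √(-0.002127² + -0.01522²) = 0.01537
Seepage velocity v = K·i/n = 310.0 × 0.01537 / 0.32 = 14.89 m/day.

15 m/day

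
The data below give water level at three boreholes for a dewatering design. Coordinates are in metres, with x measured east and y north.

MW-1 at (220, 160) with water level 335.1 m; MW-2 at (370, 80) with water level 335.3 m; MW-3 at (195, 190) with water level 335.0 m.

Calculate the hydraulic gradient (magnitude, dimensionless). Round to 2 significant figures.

With h = a·x + b·y + c and MW-1 as origin, the differences give:
  150·a + (-80)·b = +0.2
  (-25)·a + 30·b = -0.1
Eliminate b (×30 and ×(-80), subtract): 2500·a = -2.00 → a = ∂h/∂x = -0.0008000
Back-substitute: b = ∂h/∂y = -0.004000.
|∇h| = √(-0.0008000² + -0.004000²) = 0.004079

0.0041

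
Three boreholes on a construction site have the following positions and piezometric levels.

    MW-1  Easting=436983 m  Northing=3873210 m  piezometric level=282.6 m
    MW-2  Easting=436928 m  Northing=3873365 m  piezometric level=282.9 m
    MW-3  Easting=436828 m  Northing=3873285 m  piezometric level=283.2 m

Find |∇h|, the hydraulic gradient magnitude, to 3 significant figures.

0.00361

Differences from MW-1: to MW-2 (Δx, Δy, Δh) = (-55, 155, +0.3); to MW-3 = (-155, 75, +0.6).
Determinant of the coordinate differences = (-55)·75 − (-155)·155 = 19900.
∂h/∂x = [(+0.3)·75 − (+0.6)·155] / 19900 = -0.003543
∂h/∂y = [(-55)·(+0.6) − (-155)·(+0.3)] / 19900 = +0.0006784
|∇h| = √(-0.003543² + 0.0006784²) = 0.003607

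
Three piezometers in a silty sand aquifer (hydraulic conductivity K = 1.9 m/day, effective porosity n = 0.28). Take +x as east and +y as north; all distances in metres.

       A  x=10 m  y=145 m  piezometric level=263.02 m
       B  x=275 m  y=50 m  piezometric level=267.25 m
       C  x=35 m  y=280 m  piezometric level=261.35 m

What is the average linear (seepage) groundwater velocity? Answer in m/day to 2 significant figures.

Taking A as reference: B−A = (265, -95, +4.23); C−A = (25, 135, -1.67).
Determinant of the coordinate differences = 265·135 − 25·(-95) = 38150.
∂h/∂x = [(+4.23)·135 − (-1.67)·(-95)] / 38150 = +0.01081
∂h/∂y = [265·(-1.67) − 25·(+4.23)] / 38150 = -0.01437
|∇h| = √(0.01081² + -0.01437²) = 0.01798
Seepage velocity v = K·i/n = 1.9 × 0.01798 / 0.28 = 0.122 m/day.

0.12 m/day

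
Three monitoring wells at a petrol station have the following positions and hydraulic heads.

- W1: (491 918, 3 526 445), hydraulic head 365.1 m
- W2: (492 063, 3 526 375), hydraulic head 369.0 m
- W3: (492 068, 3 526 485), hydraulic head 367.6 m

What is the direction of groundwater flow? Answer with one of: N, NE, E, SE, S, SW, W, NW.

NW

Differences from W1: to W2 (Δx, Δy, Δh) = (145, -70, +3.9); to W3 = (150, 40, +2.5).
Solve a·Δx + b·Δy = Δh: det = 145·40 − 150·(-70) = 16300.
∂h/∂x = [(+3.9)·40 − (+2.5)·(-70)] / 16300 = +0.02031
∂h/∂y = [145·(+2.5) − 150·(+3.9)] / 16300 = -0.01365
Flow = −∇h = (-0.02031 east, +0.01365 north), which points northwest.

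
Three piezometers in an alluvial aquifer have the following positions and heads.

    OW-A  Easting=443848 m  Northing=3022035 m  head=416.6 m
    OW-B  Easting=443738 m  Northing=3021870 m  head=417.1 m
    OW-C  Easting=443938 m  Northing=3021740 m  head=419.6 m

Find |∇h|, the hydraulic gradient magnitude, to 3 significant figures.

0.0108

With h = a·x + b·y + c and OW-A as origin, the differences give:
  (-110)·a + (-165)·b = +0.5
  90·a + (-295)·b = +3.0
Eliminate b (×(-295) and ×(-165), subtract): 47300·a = 347.50 → a = ∂h/∂x = +0.007347
Back-substitute: b = ∂h/∂y = -0.007928.
|∇h| = √(0.007347² + -0.007928²) = 0.01081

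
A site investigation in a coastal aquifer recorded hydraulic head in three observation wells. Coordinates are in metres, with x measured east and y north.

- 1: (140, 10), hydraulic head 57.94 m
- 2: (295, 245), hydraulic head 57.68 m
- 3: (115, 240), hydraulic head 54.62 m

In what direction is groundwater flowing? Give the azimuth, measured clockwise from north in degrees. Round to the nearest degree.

Taking 1 as reference: 2−1 = (155, 235, -0.26); 3−1 = (-25, 230, -3.32).
Determinant of the coordinate differences = 155·230 − (-25)·235 = 41525.
∂h/∂x = [(-0.26)·230 − (-3.32)·235] / 41525 = +0.01735
∂h/∂y = [155·(-3.32) − (-25)·(-0.26)] / 41525 = -0.01255
Flow direction (−∇h) has components (-0.01735 E, +0.01255 N).
Azimuth = atan2(E, N) = atan2(-0.01735, +0.01255) = 305.9° ≈ 306°.

306°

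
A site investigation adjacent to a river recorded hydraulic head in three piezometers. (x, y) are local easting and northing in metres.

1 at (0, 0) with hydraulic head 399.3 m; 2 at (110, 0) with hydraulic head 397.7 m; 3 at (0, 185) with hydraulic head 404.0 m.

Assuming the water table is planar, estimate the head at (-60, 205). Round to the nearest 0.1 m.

405.4 m

∂h/∂x = (397.7 − 399.3) / (110 − 0) = -0.01455
∂h/∂y = (404.0 − 399.3) / (185 − 0) = +0.02541
h(-60, 205) = 399.3 + (-0.01455)·(-60) + (+0.02541)·(205) = 399.3 +0.873 +5.208 = 405.381 m.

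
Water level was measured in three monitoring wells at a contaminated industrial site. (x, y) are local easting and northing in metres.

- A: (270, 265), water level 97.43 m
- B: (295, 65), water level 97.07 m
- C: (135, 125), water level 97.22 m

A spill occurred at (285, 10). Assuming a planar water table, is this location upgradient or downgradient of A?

downgradient

Differences from A: to B (Δx, Δy, Δh) = (25, -200, -0.36); to C = (-135, -140, -0.21).
Solve a·Δx + b·Δy = Δh: det = 25·(-140) − (-135)·(-200) = -30500.
∂h/∂x = [(-0.36)·(-140) − (-0.21)·(-200)] / -30500 = -0.0002754
∂h/∂y = [25·(-0.21) − (-135)·(-0.36)] / -30500 = +0.001766
Head at (285, 10) = 97.43 + (-0.0002754)·(15) + (+0.001766)·(-255) = 96.98 m.
That is lower than the 97.43 m at A, so the point is downgradient.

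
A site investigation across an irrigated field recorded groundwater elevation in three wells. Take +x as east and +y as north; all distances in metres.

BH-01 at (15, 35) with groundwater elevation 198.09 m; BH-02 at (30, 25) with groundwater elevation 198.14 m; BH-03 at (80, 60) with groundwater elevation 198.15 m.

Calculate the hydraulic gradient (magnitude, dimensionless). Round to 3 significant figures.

0.00292

Taking BH-01 as reference: BH-02−BH-01 = (15, -10, +0.05); BH-03−BH-01 = (65, 25, +0.06).
Solve a·Δx + b·Δy = Δh: det = 15·25 − 65·(-10) = 1025.
∂h/∂x = [(+0.05)·25 − (+0.06)·(-10)] / 1025 = +0.001805
∂h/∂y = [15·(+0.06) − 65·(+0.05)] / 1025 = -0.002293
|∇h| = √(0.001805² + -0.002293²) = 0.002918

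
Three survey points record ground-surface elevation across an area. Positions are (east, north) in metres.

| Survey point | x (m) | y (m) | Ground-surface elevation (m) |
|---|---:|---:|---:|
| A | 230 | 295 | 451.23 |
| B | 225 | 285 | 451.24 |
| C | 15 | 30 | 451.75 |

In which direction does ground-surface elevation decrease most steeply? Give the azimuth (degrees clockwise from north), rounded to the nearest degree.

Differences from A: to B (Δx, Δy, Δh) = (-5, -10, +0.01); to C = (-215, -265, +0.52).
Determinant of the coordinate differences = (-5)·(-265) − (-215)·(-10) = -825.
∂z/∂x = [(+0.01)·(-265) − (+0.52)·(-10)] / -825 = -0.003091
∂z/∂y = [(-5)·(+0.52) − (-215)·(+0.01)] / -825 = +0.0005455
Steepest decrease is along −∇f: components (+0.003091 E, -0.0005455 N).
Azimuth = atan2(+0.003091, -0.0005455) = 100.0° ≈ 100°.

100°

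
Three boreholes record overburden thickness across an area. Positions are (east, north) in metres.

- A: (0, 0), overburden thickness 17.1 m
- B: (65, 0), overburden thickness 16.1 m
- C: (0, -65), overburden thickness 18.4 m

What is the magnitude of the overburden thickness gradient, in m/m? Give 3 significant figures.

0.0252 m/m

∂d/∂x = (16.1 − 17.1) / (65 − 0) = -0.01538
∂d/∂y = (18.4 − 17.1) / (-65 − 0) = -0.02000
|∇f| = √(-0.01538² + -0.02000²) = 0.02523 m/m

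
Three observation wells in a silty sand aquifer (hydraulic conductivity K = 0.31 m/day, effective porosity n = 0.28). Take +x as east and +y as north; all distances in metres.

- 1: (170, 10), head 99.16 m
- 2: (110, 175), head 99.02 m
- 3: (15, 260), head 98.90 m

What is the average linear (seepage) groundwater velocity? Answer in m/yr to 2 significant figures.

Taking 1 as reference: 2−1 = (-60, 165, -0.14); 3−1 = (-155, 250, -0.26).
Determinant of the coordinate differences = (-60)·250 − (-155)·165 = 10575.
∂h/∂x = [(-0.14)·250 − (-0.26)·165] / 10575 = +0.0007470
∂h/∂y = [(-60)·(-0.26) − (-155)·(-0.14)] / 10575 = -0.0005768
|∇h| = √(0.0007470² + -0.0005768²) = 0.0009438
Seepage velocity v = K·i/n = 0.31 × 0.0009438 / 0.28 = 0.001045 m/day = 0.3817 m/yr.

0.38 m/yr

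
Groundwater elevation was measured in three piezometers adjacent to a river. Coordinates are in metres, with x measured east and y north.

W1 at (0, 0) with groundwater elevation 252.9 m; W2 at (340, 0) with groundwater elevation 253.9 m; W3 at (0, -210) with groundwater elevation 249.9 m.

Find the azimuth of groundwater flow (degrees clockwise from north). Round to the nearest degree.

∂h/∂x = (253.9 − 252.9) / (340 − 0) = +0.002941
∂h/∂y = (249.9 − 252.9) / (-210 − 0) = +0.01429
Flow direction (−∇h) has components (-0.002941 E, -0.01429 N).
Azimuth = atan2(E, N) = atan2(-0.002941, -0.01429) = 191.6° ≈ 192°.

192°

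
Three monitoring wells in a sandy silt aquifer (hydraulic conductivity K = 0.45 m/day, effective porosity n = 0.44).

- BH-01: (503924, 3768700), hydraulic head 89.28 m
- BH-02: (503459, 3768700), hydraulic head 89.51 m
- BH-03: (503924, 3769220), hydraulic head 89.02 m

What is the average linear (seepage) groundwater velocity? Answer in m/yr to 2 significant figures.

∂h/∂x = (89.51 − 89.28) / (503459 − 503924) = -0.0004946
∂h/∂y = (89.02 − 89.28) / (3769220 − 3768700) = -0.0005000
|∇h| = √(-0.0004946² + -0.0005000²) = 0.0007033
Seepage velocity v = K·i/n = 0.45 × 0.0007033 / 0.44 = 0.0007193 m/day = 0.2627 m/yr.

0.26 m/yr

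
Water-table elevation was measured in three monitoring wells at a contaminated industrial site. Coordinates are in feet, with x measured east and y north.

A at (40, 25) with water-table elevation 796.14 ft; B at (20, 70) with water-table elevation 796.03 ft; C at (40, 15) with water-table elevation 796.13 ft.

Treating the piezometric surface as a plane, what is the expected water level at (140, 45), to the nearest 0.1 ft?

Taking A as reference: B−A = (-20, 45, -0.11); C−A = (0, -10, -0.01).
Solve a·Δx + b·Δy = Δh: det = (-20)·(-10) − 0·45 = 200.
∂h/∂x = [(-0.11)·(-10) − (-0.01)·45] / 200 = +0.007750
∂h/∂y = [(-20)·(-0.01) − 0·(-0.11)] / 200 = +0.0010000
h(140, 45) = 796.14 + (+0.007750)·(100) + (+0.0010000)·(20) = 796.14 +0.775 +0.020 = 796.935 ft.

796.9 ft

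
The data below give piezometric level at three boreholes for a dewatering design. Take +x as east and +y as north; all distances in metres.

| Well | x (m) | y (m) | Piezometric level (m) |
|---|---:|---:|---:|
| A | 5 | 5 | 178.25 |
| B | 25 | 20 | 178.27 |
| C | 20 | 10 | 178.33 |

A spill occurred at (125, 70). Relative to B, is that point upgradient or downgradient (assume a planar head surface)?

Taking A as reference: B−A = (20, 15, +0.02); C−A = (15, 5, +0.08).
Determinant of the coordinate differences = 20·5 − 15·15 = -125.
∂h/∂x = [(+0.02)·5 − (+0.08)·15] / -125 = +0.008800
∂h/∂y = [20·(+0.08) − 15·(+0.02)] / -125 = -0.01040
Head at (125, 70) = 178.25 + (+0.008800)·(120) + (-0.01040)·(65) = 178.63 m.
That is higher than the 178.27 m at B, so the point is upgradient.

upgradient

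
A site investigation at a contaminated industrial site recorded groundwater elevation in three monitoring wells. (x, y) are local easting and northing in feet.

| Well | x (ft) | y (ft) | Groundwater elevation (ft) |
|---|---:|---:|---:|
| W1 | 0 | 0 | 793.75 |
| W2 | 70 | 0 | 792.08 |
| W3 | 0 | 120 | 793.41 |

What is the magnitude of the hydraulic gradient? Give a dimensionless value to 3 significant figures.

∂h/∂x = (792.08 − 793.75) / (70 − 0) = -0.02386
∂h/∂y = (793.41 − 793.75) / (120 − 0) = -0.002833
|∇h| = √(-0.02386² + -0.002833²) = 0.02403

0.0240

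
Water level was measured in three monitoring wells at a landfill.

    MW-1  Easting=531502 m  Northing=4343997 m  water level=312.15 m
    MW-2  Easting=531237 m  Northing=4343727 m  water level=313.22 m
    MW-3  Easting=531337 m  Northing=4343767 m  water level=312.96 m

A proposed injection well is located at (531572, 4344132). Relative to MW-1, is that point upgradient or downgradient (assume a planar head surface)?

Taking MW-1 as reference: MW-2−MW-1 = (-265, -270, +1.07); MW-3−MW-1 = (-165, -230, +0.81).
Solve a·Δx + b·Δy = Δh: det = (-265)·(-230) − (-165)·(-270) = 16400.
∂h/∂x = [(+1.07)·(-230) − (+0.81)·(-270)] / 16400 = -0.001671
∂h/∂y = [(-265)·(+0.81) − (-165)·(+1.07)] / 16400 = -0.002323
Head at (531572, 4344132) = 312.15 + (-0.001671)·(70) + (-0.002323)·(135) = 311.72 m.
That is lower than the 312.15 m at MW-1, so the point is downgradient.

downgradient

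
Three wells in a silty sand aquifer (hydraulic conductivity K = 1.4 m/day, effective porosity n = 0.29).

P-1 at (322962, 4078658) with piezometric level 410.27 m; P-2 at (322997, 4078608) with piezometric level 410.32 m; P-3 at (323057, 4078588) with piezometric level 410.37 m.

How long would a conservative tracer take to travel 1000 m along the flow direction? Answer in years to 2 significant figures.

Differences from P-1: to P-2 (Δx, Δy, Δh) = (35, -50, +0.05); to P-3 = (95, -70, +0.10).
Determinant of the coordinate differences = 35·(-70) − 95·(-50) = 2300.
∂h/∂x = [(+0.05)·(-70) − (+0.10)·(-50)] / 2300 = +0.0006522
∂h/∂y = [35·(+0.10) − 95·(+0.05)] / 2300 = -0.0005435
|∇h| = √(0.0006522² + -0.0005435²) = 0.000849
Seepage velocity v = K·i/n = 1.4 × 0.000849 / 0.29 = 0.004099 m/day.
t = 1000 / 0.004099 = 2.44e+05 days = 668 years.

670 years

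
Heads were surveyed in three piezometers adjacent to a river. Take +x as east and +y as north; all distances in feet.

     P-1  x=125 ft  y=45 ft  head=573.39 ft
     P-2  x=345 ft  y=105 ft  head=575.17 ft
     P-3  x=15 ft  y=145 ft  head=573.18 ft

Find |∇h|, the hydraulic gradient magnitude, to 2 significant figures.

Three-point gradient (reference P-1): Δ to P-2 = (220, 60, +1.78), Δ to P-3 = (-110, 100, -0.21).
∂h/∂x = +0.006664, ∂h/∂y = +0.005231 (det = 28600).
|∇h| = √(0.006664² + 0.005231²) = 0.008472

0.0085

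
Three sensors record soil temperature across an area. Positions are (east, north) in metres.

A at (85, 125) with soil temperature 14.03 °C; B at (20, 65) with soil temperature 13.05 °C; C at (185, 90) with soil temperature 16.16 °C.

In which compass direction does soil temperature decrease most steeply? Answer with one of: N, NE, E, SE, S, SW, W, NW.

W

Taking A as reference: B−A = (-65, -60, -0.98); C−A = (100, -35, +2.13).
Solve a·Δx + b·Δy = ΔT: det = (-65)·(-35) − 100·(-60) = 8275.
∂T/∂x = [(-0.98)·(-35) − (+2.13)·(-60)] / 8275 = +0.01959
∂T/∂y = [(-65)·(+2.13) − 100·(-0.98)] / 8275 = -0.004888
Steepest decrease is along −∇f = (-0.01959 E, +0.004888 N) → west.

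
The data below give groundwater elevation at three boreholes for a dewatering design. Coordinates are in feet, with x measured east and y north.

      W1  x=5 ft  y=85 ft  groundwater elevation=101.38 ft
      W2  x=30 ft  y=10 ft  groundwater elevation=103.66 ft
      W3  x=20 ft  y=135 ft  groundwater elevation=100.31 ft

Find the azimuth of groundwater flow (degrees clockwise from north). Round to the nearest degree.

With h = a·x + b·y + c and W1 as origin, the differences give:
  25·a + (-75)·b = +2.28
  15·a + 50·b = -1.07
Eliminate b (×50 and ×(-75), subtract): 2375·a = 33.750 → a = ∂h/∂x = +0.01421
Back-substitute: b = ∂h/∂y = -0.02566.
Flow direction (−∇h) has components (-0.01421 E, +0.02566 N).
Azimuth = atan2(E, N) = atan2(-0.01421, +0.02566) = 331.0° ≈ 331°.

331°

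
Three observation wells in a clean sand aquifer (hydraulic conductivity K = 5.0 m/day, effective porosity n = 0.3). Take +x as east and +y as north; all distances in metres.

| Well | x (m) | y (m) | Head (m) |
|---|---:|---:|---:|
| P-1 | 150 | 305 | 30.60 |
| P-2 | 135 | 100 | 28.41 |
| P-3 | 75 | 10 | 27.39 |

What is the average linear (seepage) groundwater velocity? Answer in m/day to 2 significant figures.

With h = a·x + b·y + c and P-1 as origin, the differences give:
  (-15)·a + (-205)·b = -2.19
  (-75)·a + (-295)·b = -3.21
Eliminate b (×(-295) and ×(-205), subtract): -10950·a = -12.000 → a = ∂h/∂x = +0.001096
Back-substitute: b = ∂h/∂y = +0.01060.
|∇h| = √(0.001096² + 0.01060²) = 0.01066
Seepage velocity v = K·i/n = 5.0 × 0.01066 / 0.3 = 0.1777 m/day.

0.18 m/day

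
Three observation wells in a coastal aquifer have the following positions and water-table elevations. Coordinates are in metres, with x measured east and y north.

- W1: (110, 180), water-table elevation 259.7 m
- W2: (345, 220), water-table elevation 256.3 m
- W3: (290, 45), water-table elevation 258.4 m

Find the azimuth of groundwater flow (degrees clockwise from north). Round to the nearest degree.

With h = a·x + b·y + c and W1 as origin, the differences give:
  235·a + 40·b = -3.4
  180·a + (-135)·b = -1.3
Eliminate b (×(-135) and ×40, subtract): -38925·a = 511.00 → a = ∂h/∂x = -0.01313
Back-substitute: b = ∂h/∂y = -0.007874.
Flow direction (−∇h) has components (+0.01313 E, +0.007874 N).
Azimuth = atan2(E, N) = atan2(+0.01313, +0.007874) = 59.0° ≈ 059°.

059°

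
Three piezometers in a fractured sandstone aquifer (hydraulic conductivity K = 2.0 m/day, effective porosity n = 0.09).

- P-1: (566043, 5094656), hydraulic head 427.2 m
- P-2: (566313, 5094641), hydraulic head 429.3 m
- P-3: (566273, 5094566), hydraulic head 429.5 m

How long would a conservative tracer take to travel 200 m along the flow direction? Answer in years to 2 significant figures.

2.5 years

With h = a·x + b·y + c and P-1 as origin, the differences give:
  270·a + (-15)·b = +2.1
  230·a + (-90)·b = +2.3
Eliminate b (×(-90) and ×(-15), subtract): -20850·a = -154.50 → a = ∂h/∂x = +0.007410
Back-substitute: b = ∂h/∂y = -0.006619.
|∇h| = √(0.007410² + -0.006619²) = 0.009936
Seepage velocity v = K·i/n = 2.0 × 0.009936 / 0.09 = 0.2208 m/day.
t = 200 / 0.2208 = 905.8 days = 2.48 years.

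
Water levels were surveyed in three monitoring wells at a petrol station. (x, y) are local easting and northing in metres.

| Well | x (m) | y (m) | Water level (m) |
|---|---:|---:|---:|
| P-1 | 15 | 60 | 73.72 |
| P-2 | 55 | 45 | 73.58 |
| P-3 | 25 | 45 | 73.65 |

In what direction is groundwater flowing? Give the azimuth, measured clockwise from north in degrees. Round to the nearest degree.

143°

Taking P-1 as reference: P-2−P-1 = (40, -15, -0.14); P-3−P-1 = (10, -15, -0.07).
Solve a·Δx + b·Δy = Δh: det = 40·(-15) − 10·(-15) = -450.
∂h/∂x = [(-0.14)·(-15) − (-0.07)·(-15)] / -450 = -0.002333
∂h/∂y = [40·(-0.07) − 10·(-0.14)] / -450 = +0.003111
Flow direction (−∇h) has components (+0.002333 E, -0.003111 N).
Azimuth = atan2(E, N) = atan2(+0.002333, -0.003111) = 143.1° ≈ 143°.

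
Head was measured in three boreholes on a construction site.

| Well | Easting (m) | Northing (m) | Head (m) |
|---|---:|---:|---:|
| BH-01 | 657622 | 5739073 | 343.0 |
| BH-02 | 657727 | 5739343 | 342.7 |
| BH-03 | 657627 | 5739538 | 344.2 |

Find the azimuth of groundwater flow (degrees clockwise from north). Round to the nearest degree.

Differences from BH-01: to BH-02 (Δx, Δy, Δh) = (105, 270, -0.3); to BH-03 = (5, 465, +1.2).
Determinant of the coordinate differences = 105·465 − 5·270 = 47475.
∂h/∂x = [(-0.3)·465 − (+1.2)·270] / 47475 = -0.009763
∂h/∂y = [105·(+1.2) − 5·(-0.3)] / 47475 = +0.002686
Flow direction (−∇h) has components (+0.009763 E, -0.002686 N).
Azimuth = atan2(E, N) = atan2(+0.009763, -0.002686) = 105.4° ≈ 105°.

105°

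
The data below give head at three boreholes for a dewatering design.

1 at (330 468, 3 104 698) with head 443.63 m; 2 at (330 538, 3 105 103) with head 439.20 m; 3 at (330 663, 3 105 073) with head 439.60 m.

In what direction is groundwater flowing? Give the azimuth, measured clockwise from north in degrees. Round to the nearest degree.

With h = a·x + b·y + c and 1 as origin, the differences give:
  70·a + 405·b = -4.43
  195·a + 375·b = -4.03
Eliminate b (×375 and ×405, subtract): -52725·a = -29.100 → a = ∂h/∂x = +0.0005519
Back-substitute: b = ∂h/∂y = -0.01103.
Flow direction (−∇h) has components (-0.0005519 E, +0.01103 N).
Azimuth = atan2(E, N) = atan2(-0.0005519, +0.01103) = 357.1° ≈ 357°.

357°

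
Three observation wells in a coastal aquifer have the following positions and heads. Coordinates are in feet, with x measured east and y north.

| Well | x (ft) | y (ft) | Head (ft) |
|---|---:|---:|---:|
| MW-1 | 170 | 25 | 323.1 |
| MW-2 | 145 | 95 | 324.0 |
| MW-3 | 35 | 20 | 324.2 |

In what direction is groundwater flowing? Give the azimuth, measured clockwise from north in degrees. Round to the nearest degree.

139°

With h = a·x + b·y + c and MW-1 as origin, the differences give:
  (-25)·a + 70·b = +0.9
  (-135)·a + (-5)·b = +1.1
Eliminate b (×(-5) and ×70, subtract): 9575·a = -81.50 → a = ∂h/∂x = -0.008512
Back-substitute: b = ∂h/∂y = +0.009817.
Flow direction (−∇h) has components (+0.008512 E, -0.009817 N).
Azimuth = atan2(E, N) = atan2(+0.008512, -0.009817) = 139.1° ≈ 139°.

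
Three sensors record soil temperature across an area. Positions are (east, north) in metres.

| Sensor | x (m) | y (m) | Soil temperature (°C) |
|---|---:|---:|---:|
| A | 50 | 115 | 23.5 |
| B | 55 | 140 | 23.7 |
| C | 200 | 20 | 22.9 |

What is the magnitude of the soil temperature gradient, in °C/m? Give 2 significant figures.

0.0079 °C/m

With T = a·x + b·y + c and A as origin, the differences give:
  5·a + 25·b = +0.2
  150·a + (-95)·b = -0.6
Eliminate b (×(-95) and ×25, subtract): -4225·a = -4.00 → a = ∂T/∂x = +0.0009467
Back-substitute: b = ∂T/∂y = +0.007811.
|∇f| = √(0.0009467² + 0.007811²) = 0.007868 °C/m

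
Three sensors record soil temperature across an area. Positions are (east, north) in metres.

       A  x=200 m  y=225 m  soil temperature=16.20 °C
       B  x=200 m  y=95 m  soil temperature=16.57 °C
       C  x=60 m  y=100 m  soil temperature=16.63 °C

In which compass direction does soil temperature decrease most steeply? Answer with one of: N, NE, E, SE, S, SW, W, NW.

Taking A as reference: B−A = (0, -130, +0.37); C−A = (-140, -125, +0.43).
Solve a·Δx + b·Δy = ΔT: det = 0·(-125) − (-140)·(-130) = -18200.
∂T/∂x = [(+0.37)·(-125) − (+0.43)·(-130)] / -18200 = -0.0005302
∂T/∂y = [0·(+0.43) − (-140)·(+0.37)] / -18200 = -0.002846
Steepest decrease is along −∇f = (+0.0005302 E, +0.002846 N) → north.

N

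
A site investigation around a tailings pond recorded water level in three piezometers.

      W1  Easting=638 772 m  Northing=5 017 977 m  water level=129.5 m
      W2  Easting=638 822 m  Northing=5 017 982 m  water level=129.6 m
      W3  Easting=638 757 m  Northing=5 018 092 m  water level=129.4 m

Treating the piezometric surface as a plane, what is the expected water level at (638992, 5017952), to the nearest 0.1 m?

Three-point gradient (reference W1): Δ to W2 = (50, 5, +0.1), Δ to W3 = (-15, 115, -0.1).
∂h/∂x = +0.002060, ∂h/∂y = -0.0006009 (det = 5825).
h(638992, 5017952) = 129.5 + (+0.002060)·(220) + (-0.0006009)·(-25) = 129.5 +0.453 +0.015 = 129.968 m.

130.0 m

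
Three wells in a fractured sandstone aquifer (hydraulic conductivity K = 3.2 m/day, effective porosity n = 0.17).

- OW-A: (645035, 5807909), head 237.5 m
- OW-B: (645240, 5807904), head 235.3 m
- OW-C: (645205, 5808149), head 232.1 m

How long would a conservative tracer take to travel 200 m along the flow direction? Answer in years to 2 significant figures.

With h = a·x + b·y + c and OW-A as origin, the differences give:
  205·a + (-5)·b = -2.2
  170·a + 240·b = -5.4
Eliminate b (×240 and ×(-5), subtract): 50050·a = -555.00 → a = ∂h/∂x = -0.01109
Back-substitute: b = ∂h/∂y = -0.01465.
|∇h| = √(-0.01109² + -0.01465²) = 0.01837
Seepage velocity v = K·i/n = 3.2 × 0.01837 / 0.17 = 0.3458 m/day.
t = 200 / 0.3458 = 578.4 days = 1.58 years.

1.6 years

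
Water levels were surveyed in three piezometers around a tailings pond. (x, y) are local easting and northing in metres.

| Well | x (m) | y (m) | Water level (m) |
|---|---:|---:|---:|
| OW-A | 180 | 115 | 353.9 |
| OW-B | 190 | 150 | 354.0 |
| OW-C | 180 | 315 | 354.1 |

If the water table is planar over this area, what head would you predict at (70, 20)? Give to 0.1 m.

Differences from OW-A: to OW-B (Δx, Δy, Δh) = (10, 35, +0.1); to OW-C = (0, 200, +0.2).
Solve a·Δx + b·Δy = Δh: det = 10·200 − 0·35 = 2000.
∂h/∂x = [(+0.1)·200 − (+0.2)·35] / 2000 = +0.006500
∂h/∂y = [10·(+0.2) − 0·(+0.1)] / 2000 = +0.001000
h(70, 20) = 353.9 + (+0.006500)·(-110) + (+0.001000)·(-95) = 353.9 -0.715 -0.095 = 353.090 m.

353.1 m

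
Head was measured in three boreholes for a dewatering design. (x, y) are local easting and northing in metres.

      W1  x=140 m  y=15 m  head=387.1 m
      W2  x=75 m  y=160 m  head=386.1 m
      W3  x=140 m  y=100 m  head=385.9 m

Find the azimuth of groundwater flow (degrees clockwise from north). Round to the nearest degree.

049°

With h = a·x + b·y + c and W1 as origin, the differences give:
  (-65)·a + 145·b = -1.0
  0·a + 85·b = -1.2
Eliminate b (×85 and ×145, subtract): -5525·a = 89.00 → a = ∂h/∂x = -0.01611
Back-substitute: b = ∂h/∂y = -0.01412.
Flow direction (−∇h) has components (+0.01611 E, +0.01412 N).
Azimuth = atan2(E, N) = atan2(+0.01611, +0.01412) = 48.8° ≈ 049°.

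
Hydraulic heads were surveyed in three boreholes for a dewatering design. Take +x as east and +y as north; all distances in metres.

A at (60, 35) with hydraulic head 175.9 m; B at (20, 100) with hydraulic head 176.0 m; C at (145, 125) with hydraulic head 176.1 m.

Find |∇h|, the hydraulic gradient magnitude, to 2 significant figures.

0.0019

Differences from A: to B (Δx, Δy, Δh) = (-40, 65, +0.1); to C = (85, 90, +0.2).
Determinant of the coordinate differences = (-40)·90 − 85·65 = -9125.
∂h/∂x = [(+0.1)·90 − (+0.2)·65] / -9125 = +0.0004384
∂h/∂y = [(-40)·(+0.2) − 85·(+0.1)] / -9125 = +0.001808
|∇h| = √(0.0004384² + 0.001808²) = 0.00186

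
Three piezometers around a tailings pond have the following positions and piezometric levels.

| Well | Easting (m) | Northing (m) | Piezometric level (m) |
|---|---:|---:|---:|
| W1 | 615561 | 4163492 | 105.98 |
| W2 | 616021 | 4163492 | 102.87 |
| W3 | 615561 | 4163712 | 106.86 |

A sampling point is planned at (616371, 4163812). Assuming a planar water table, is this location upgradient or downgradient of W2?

∂h/∂x = (102.87 − 105.98) / (616021 − 615561) = -0.006761
∂h/∂y = (106.86 − 105.98) / (4163712 − 4163492) = +0.004000
Head at (616371, 4163812) = 105.98 + (-0.006761)·(810) + (+0.004000)·(320) = 101.78 m.
That is lower than the 102.87 m at W2, so the point is downgradient.

downgradient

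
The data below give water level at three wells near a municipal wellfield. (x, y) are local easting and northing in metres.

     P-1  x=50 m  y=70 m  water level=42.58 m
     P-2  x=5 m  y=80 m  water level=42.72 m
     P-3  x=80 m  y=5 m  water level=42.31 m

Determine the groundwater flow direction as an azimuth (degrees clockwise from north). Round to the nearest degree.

141°

Differences from P-1: to P-2 (Δx, Δy, Δh) = (-45, 10, +0.14); to P-3 = (30, -65, -0.27).
Solve a·Δx + b·Δy = Δh: det = (-45)·(-65) − 30·10 = 2625.
∂h/∂x = [(+0.14)·(-65) − (-0.27)·10] / 2625 = -0.002438
∂h/∂y = [(-45)·(-0.27) − 30·(+0.14)] / 2625 = +0.003029
Flow direction (−∇h) has components (+0.002438 E, -0.003029 N).
Azimuth = atan2(E, N) = atan2(+0.002438, -0.003029) = 141.2° ≈ 141°.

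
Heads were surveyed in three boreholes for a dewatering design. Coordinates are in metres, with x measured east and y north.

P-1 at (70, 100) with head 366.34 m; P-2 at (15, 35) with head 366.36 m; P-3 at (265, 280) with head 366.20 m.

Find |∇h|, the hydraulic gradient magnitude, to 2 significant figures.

0.0024

With h = a·x + b·y + c and P-1 as origin, the differences give:
  (-55)·a + (-65)·b = +0.02
  195·a + 180·b = -0.14
Eliminate b (×180 and ×(-65), subtract): 2775·a = -5.500 → a = ∂h/∂x = -0.001982
Back-substitute: b = ∂h/∂y = +0.001369.
|∇h| = √(-0.001982² + 0.001369²) = 0.002409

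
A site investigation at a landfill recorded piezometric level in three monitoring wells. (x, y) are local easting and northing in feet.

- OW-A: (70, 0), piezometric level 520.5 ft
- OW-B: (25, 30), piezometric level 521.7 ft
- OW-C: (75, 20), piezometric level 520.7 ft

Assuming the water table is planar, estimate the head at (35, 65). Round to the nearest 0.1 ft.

Three-point gradient (reference OW-A): Δ to OW-B = (-45, 30, +1.2), Δ to OW-C = (5, 20, +0.2).
∂h/∂x = -0.01714, ∂h/∂y = +0.01429 (det = -1050).
h(35, 65) = 520.5 + (-0.01714)·(-35) + (+0.01429)·(65) = 520.5 +0.600 +0.929 = 522.029 ft.

522.0 ft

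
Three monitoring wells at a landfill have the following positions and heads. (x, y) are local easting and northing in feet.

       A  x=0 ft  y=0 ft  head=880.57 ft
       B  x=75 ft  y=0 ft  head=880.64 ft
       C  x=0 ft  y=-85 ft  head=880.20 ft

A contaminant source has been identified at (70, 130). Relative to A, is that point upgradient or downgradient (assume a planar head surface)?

∂h/∂x = (880.64 − 880.57) / (75 − 0) = +0.0009333
∂h/∂y = (880.20 − 880.57) / (-85 − 0) = +0.004353
Head at (70, 130) = 880.57 + (+0.0009333)·(70) + (+0.004353)·(130) = 881.20 ft.
That is higher than the 880.57 ft at A, so the point is upgradient.

upgradient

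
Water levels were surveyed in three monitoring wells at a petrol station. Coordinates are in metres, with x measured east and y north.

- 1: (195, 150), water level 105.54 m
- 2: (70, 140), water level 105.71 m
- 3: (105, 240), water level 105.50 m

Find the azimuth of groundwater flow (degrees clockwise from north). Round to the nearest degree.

036°

Taking 1 as reference: 2−1 = (-125, -10, +0.17); 3−1 = (-90, 90, -0.04).
Determinant of the coordinate differences = (-125)·90 − (-90)·(-10) = -12150.
∂h/∂x = [(+0.17)·90 − (-0.04)·(-10)] / -12150 = -0.001226
∂h/∂y = [(-125)·(-0.04) − (-90)·(+0.17)] / -12150 = -0.001671
Flow direction (−∇h) has components (+0.001226 E, +0.001671 N).
Azimuth = atan2(E, N) = atan2(+0.001226, +0.001671) = 36.3° ≈ 036°.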